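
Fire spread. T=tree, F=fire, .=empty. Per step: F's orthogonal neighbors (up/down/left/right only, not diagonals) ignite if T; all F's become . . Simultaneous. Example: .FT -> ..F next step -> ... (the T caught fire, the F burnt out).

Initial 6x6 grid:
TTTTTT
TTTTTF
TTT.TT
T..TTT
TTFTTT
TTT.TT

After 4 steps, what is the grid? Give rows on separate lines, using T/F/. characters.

Step 1: 6 trees catch fire, 2 burn out
  TTTTTF
  TTTTF.
  TTT.TF
  T..TTT
  TF.FTT
  TTF.TT
Step 2: 8 trees catch fire, 6 burn out
  TTTTF.
  TTTF..
  TTT.F.
  T..FTF
  F...FT
  TF..TT
Step 3: 7 trees catch fire, 8 burn out
  TTTF..
  TTF...
  TTT...
  F...F.
  .....F
  F...FT
Step 4: 5 trees catch fire, 7 burn out
  TTF...
  TF....
  FTF...
  ......
  ......
  .....F

TTF...
TF....
FTF...
......
......
.....F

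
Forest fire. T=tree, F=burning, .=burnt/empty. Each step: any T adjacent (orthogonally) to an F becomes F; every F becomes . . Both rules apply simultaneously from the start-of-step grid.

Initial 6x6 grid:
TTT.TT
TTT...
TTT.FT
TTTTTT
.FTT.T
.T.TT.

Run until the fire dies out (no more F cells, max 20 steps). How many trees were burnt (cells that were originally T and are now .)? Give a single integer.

Step 1: +5 fires, +2 burnt (F count now 5)
Step 2: +6 fires, +5 burnt (F count now 6)
Step 3: +5 fires, +6 burnt (F count now 5)
Step 4: +4 fires, +5 burnt (F count now 4)
Step 5: +2 fires, +4 burnt (F count now 2)
Step 6: +0 fires, +2 burnt (F count now 0)
Fire out after step 6
Initially T: 24, now '.': 34
Total burnt (originally-T cells now '.'): 22

Answer: 22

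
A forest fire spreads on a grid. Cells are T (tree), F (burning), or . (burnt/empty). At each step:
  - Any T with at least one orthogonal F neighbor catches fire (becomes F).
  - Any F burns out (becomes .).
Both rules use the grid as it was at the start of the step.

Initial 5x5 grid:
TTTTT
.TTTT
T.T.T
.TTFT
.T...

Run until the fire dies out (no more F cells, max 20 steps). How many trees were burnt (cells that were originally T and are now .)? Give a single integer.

Answer: 15

Derivation:
Step 1: +2 fires, +1 burnt (F count now 2)
Step 2: +3 fires, +2 burnt (F count now 3)
Step 3: +3 fires, +3 burnt (F count now 3)
Step 4: +4 fires, +3 burnt (F count now 4)
Step 5: +2 fires, +4 burnt (F count now 2)
Step 6: +1 fires, +2 burnt (F count now 1)
Step 7: +0 fires, +1 burnt (F count now 0)
Fire out after step 7
Initially T: 16, now '.': 24
Total burnt (originally-T cells now '.'): 15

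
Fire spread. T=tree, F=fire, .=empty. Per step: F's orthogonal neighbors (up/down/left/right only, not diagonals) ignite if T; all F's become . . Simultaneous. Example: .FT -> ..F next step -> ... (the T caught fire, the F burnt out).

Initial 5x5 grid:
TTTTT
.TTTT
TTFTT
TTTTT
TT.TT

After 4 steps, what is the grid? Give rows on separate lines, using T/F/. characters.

Step 1: 4 trees catch fire, 1 burn out
  TTTTT
  .TFTT
  TF.FT
  TTFTT
  TT.TT
Step 2: 7 trees catch fire, 4 burn out
  TTFTT
  .F.FT
  F...F
  TF.FT
  TT.TT
Step 3: 7 trees catch fire, 7 burn out
  TF.FT
  ....F
  .....
  F...F
  TF.FT
Step 4: 4 trees catch fire, 7 burn out
  F...F
  .....
  .....
  .....
  F...F

F...F
.....
.....
.....
F...F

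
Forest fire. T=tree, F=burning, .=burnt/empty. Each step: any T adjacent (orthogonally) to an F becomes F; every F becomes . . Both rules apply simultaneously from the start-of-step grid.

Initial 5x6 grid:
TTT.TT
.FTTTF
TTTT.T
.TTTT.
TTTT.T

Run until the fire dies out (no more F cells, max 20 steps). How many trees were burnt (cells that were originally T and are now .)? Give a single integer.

Step 1: +6 fires, +2 burnt (F count now 6)
Step 2: +7 fires, +6 burnt (F count now 7)
Step 3: +3 fires, +7 burnt (F count now 3)
Step 4: +3 fires, +3 burnt (F count now 3)
Step 5: +2 fires, +3 burnt (F count now 2)
Step 6: +0 fires, +2 burnt (F count now 0)
Fire out after step 6
Initially T: 22, now '.': 29
Total burnt (originally-T cells now '.'): 21

Answer: 21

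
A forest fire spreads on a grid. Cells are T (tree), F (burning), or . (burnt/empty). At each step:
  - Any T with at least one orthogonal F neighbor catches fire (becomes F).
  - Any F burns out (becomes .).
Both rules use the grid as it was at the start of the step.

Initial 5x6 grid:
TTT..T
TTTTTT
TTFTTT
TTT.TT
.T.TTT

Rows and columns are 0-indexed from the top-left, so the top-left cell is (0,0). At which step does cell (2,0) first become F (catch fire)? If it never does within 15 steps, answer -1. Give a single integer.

Step 1: cell (2,0)='T' (+4 fires, +1 burnt)
Step 2: cell (2,0)='F' (+6 fires, +4 burnt)
  -> target ignites at step 2
Step 3: cell (2,0)='.' (+7 fires, +6 burnt)
Step 4: cell (2,0)='.' (+4 fires, +7 burnt)
Step 5: cell (2,0)='.' (+3 fires, +4 burnt)
Step 6: cell (2,0)='.' (+0 fires, +3 burnt)
  fire out at step 6

2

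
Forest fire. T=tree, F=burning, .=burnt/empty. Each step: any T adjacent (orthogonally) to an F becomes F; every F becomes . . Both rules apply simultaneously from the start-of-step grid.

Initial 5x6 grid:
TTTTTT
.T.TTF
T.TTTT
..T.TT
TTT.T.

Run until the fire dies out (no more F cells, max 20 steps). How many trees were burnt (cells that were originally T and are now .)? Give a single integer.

Step 1: +3 fires, +1 burnt (F count now 3)
Step 2: +4 fires, +3 burnt (F count now 4)
Step 3: +3 fires, +4 burnt (F count now 3)
Step 4: +3 fires, +3 burnt (F count now 3)
Step 5: +2 fires, +3 burnt (F count now 2)
Step 6: +3 fires, +2 burnt (F count now 3)
Step 7: +1 fires, +3 burnt (F count now 1)
Step 8: +1 fires, +1 burnt (F count now 1)
Step 9: +0 fires, +1 burnt (F count now 0)
Fire out after step 9
Initially T: 21, now '.': 29
Total burnt (originally-T cells now '.'): 20

Answer: 20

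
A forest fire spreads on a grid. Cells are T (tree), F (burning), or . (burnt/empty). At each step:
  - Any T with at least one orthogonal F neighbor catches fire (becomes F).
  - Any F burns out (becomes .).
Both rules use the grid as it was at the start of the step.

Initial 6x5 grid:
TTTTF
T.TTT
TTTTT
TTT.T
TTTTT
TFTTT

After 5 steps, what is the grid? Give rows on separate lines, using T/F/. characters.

Step 1: 5 trees catch fire, 2 burn out
  TTTF.
  T.TTF
  TTTTT
  TTT.T
  TFTTT
  F.FTT
Step 2: 7 trees catch fire, 5 burn out
  TTF..
  T.TF.
  TTTTF
  TFT.T
  F.FTT
  ...FT
Step 3: 9 trees catch fire, 7 burn out
  TF...
  T.F..
  TFTF.
  F.F.F
  ...FT
  ....F
Step 4: 4 trees catch fire, 9 burn out
  F....
  T....
  F.F..
  .....
  ....F
  .....
Step 5: 1 trees catch fire, 4 burn out
  .....
  F....
  .....
  .....
  .....
  .....

.....
F....
.....
.....
.....
.....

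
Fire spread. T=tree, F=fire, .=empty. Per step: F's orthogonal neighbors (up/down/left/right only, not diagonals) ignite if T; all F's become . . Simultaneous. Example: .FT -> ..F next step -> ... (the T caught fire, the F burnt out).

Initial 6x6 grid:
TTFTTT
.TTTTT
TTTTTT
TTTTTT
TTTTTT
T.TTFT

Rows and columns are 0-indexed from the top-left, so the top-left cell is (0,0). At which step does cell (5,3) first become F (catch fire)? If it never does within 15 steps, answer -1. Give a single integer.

Step 1: cell (5,3)='F' (+6 fires, +2 burnt)
  -> target ignites at step 1
Step 2: cell (5,3)='.' (+9 fires, +6 burnt)
Step 3: cell (5,3)='.' (+9 fires, +9 burnt)
Step 4: cell (5,3)='.' (+5 fires, +9 burnt)
Step 5: cell (5,3)='.' (+2 fires, +5 burnt)
Step 6: cell (5,3)='.' (+1 fires, +2 burnt)
Step 7: cell (5,3)='.' (+0 fires, +1 burnt)
  fire out at step 7

1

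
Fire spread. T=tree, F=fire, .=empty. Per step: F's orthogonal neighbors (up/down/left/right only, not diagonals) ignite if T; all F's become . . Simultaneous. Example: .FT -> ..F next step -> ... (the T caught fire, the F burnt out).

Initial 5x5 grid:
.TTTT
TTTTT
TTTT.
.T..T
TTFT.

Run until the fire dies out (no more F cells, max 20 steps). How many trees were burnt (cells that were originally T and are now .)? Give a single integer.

Step 1: +2 fires, +1 burnt (F count now 2)
Step 2: +2 fires, +2 burnt (F count now 2)
Step 3: +1 fires, +2 burnt (F count now 1)
Step 4: +3 fires, +1 burnt (F count now 3)
Step 5: +4 fires, +3 burnt (F count now 4)
Step 6: +2 fires, +4 burnt (F count now 2)
Step 7: +2 fires, +2 burnt (F count now 2)
Step 8: +1 fires, +2 burnt (F count now 1)
Step 9: +0 fires, +1 burnt (F count now 0)
Fire out after step 9
Initially T: 18, now '.': 24
Total burnt (originally-T cells now '.'): 17

Answer: 17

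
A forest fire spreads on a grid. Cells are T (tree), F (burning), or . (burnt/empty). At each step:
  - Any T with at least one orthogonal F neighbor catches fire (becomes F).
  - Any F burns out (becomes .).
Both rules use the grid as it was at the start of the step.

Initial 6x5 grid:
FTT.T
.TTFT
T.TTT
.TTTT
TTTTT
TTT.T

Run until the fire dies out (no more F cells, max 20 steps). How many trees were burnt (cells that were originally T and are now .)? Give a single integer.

Step 1: +4 fires, +2 burnt (F count now 4)
Step 2: +6 fires, +4 burnt (F count now 6)
Step 3: +3 fires, +6 burnt (F count now 3)
Step 4: +3 fires, +3 burnt (F count now 3)
Step 5: +3 fires, +3 burnt (F count now 3)
Step 6: +2 fires, +3 burnt (F count now 2)
Step 7: +1 fires, +2 burnt (F count now 1)
Step 8: +0 fires, +1 burnt (F count now 0)
Fire out after step 8
Initially T: 23, now '.': 29
Total burnt (originally-T cells now '.'): 22

Answer: 22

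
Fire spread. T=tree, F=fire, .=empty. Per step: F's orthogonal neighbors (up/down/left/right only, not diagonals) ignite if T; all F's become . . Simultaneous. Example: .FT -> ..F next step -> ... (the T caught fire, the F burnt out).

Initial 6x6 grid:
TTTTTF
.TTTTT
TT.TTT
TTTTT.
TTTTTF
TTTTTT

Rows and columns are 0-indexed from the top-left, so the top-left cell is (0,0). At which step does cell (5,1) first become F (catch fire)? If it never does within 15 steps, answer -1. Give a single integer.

Step 1: cell (5,1)='T' (+4 fires, +2 burnt)
Step 2: cell (5,1)='T' (+6 fires, +4 burnt)
Step 3: cell (5,1)='T' (+6 fires, +6 burnt)
Step 4: cell (5,1)='T' (+6 fires, +6 burnt)
Step 5: cell (5,1)='F' (+5 fires, +6 burnt)
  -> target ignites at step 5
Step 6: cell (5,1)='.' (+3 fires, +5 burnt)
Step 7: cell (5,1)='.' (+1 fires, +3 burnt)
Step 8: cell (5,1)='.' (+0 fires, +1 burnt)
  fire out at step 8

5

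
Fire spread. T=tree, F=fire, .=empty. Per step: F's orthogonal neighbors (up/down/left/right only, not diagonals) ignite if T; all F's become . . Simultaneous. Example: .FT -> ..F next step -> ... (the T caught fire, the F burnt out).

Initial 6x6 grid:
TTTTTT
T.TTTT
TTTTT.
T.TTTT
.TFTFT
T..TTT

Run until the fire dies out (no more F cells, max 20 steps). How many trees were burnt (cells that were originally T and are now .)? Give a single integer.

Step 1: +6 fires, +2 burnt (F count now 6)
Step 2: +6 fires, +6 burnt (F count now 6)
Step 3: +4 fires, +6 burnt (F count now 4)
Step 4: +5 fires, +4 burnt (F count now 5)
Step 5: +5 fires, +5 burnt (F count now 5)
Step 6: +1 fires, +5 burnt (F count now 1)
Step 7: +0 fires, +1 burnt (F count now 0)
Fire out after step 7
Initially T: 28, now '.': 35
Total burnt (originally-T cells now '.'): 27

Answer: 27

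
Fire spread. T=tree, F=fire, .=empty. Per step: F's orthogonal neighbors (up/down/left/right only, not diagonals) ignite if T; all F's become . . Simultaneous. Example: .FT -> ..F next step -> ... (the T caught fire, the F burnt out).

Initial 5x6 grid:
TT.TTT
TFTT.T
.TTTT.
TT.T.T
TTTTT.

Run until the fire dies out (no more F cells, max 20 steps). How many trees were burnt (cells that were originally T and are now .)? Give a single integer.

Answer: 21

Derivation:
Step 1: +4 fires, +1 burnt (F count now 4)
Step 2: +4 fires, +4 burnt (F count now 4)
Step 3: +4 fires, +4 burnt (F count now 4)
Step 4: +5 fires, +4 burnt (F count now 5)
Step 5: +2 fires, +5 burnt (F count now 2)
Step 6: +2 fires, +2 burnt (F count now 2)
Step 7: +0 fires, +2 burnt (F count now 0)
Fire out after step 7
Initially T: 22, now '.': 29
Total burnt (originally-T cells now '.'): 21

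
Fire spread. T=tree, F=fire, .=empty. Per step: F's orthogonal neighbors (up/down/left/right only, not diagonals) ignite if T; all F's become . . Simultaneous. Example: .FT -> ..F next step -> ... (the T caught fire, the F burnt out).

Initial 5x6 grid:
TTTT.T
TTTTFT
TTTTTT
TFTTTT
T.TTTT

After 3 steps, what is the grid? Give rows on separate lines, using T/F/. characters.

Step 1: 6 trees catch fire, 2 burn out
  TTTT.T
  TTTF.F
  TFTTFT
  F.FTTT
  T.TTTT
Step 2: 12 trees catch fire, 6 burn out
  TTTF.F
  TFF...
  F.FF.F
  ...FFT
  F.FTTT
Step 3: 6 trees catch fire, 12 burn out
  TFF...
  F.....
  ......
  .....F
  ...FFT

TFF...
F.....
......
.....F
...FFT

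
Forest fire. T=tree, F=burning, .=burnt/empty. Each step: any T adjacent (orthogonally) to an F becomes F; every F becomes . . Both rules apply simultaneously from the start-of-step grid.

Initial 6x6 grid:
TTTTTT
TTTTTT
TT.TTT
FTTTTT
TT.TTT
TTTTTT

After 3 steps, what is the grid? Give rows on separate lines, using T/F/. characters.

Step 1: 3 trees catch fire, 1 burn out
  TTTTTT
  TTTTTT
  FT.TTT
  .FTTTT
  FT.TTT
  TTTTTT
Step 2: 5 trees catch fire, 3 burn out
  TTTTTT
  FTTTTT
  .F.TTT
  ..FTTT
  .F.TTT
  FTTTTT
Step 3: 4 trees catch fire, 5 burn out
  FTTTTT
  .FTTTT
  ...TTT
  ...FTT
  ...TTT
  .FTTTT

FTTTTT
.FTTTT
...TTT
...FTT
...TTT
.FTTTT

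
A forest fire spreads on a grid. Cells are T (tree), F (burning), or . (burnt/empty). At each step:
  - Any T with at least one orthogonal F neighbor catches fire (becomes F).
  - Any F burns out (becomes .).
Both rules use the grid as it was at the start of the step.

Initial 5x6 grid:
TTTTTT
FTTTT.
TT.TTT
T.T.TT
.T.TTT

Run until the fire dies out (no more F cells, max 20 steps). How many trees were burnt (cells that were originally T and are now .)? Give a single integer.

Answer: 21

Derivation:
Step 1: +3 fires, +1 burnt (F count now 3)
Step 2: +4 fires, +3 burnt (F count now 4)
Step 3: +2 fires, +4 burnt (F count now 2)
Step 4: +3 fires, +2 burnt (F count now 3)
Step 5: +2 fires, +3 burnt (F count now 2)
Step 6: +3 fires, +2 burnt (F count now 3)
Step 7: +2 fires, +3 burnt (F count now 2)
Step 8: +2 fires, +2 burnt (F count now 2)
Step 9: +0 fires, +2 burnt (F count now 0)
Fire out after step 9
Initially T: 23, now '.': 28
Total burnt (originally-T cells now '.'): 21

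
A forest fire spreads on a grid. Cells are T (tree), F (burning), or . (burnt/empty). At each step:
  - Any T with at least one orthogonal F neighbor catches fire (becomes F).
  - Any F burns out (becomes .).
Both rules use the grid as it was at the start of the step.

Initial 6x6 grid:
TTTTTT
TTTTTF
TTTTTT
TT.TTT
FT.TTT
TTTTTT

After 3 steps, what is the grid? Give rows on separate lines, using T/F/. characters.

Step 1: 6 trees catch fire, 2 burn out
  TTTTTF
  TTTTF.
  TTTTTF
  FT.TTT
  .F.TTT
  FTTTTT
Step 2: 7 trees catch fire, 6 burn out
  TTTTF.
  TTTF..
  FTTTF.
  .F.TTF
  ...TTT
  .FTTTT
Step 3: 8 trees catch fire, 7 burn out
  TTTF..
  FTF...
  .FTF..
  ...TF.
  ...TTF
  ..FTTT

TTTF..
FTF...
.FTF..
...TF.
...TTF
..FTTT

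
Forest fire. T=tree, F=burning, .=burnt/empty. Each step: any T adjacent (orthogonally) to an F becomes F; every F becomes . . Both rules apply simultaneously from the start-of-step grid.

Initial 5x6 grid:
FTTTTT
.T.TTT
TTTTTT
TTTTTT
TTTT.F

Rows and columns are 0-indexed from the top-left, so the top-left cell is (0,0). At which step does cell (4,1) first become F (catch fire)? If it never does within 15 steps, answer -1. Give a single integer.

Step 1: cell (4,1)='T' (+2 fires, +2 burnt)
Step 2: cell (4,1)='T' (+4 fires, +2 burnt)
Step 3: cell (4,1)='T' (+5 fires, +4 burnt)
Step 4: cell (4,1)='T' (+10 fires, +5 burnt)
Step 5: cell (4,1)='F' (+3 fires, +10 burnt)
  -> target ignites at step 5
Step 6: cell (4,1)='.' (+1 fires, +3 burnt)
Step 7: cell (4,1)='.' (+0 fires, +1 burnt)
  fire out at step 7

5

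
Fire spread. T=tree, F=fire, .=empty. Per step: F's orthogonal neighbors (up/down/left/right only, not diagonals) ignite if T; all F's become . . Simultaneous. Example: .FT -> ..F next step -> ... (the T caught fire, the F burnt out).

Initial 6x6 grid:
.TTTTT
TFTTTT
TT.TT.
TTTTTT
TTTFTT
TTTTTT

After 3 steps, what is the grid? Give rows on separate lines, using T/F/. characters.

Step 1: 8 trees catch fire, 2 burn out
  .FTTTT
  F.FTTT
  TF.TT.
  TTTFTT
  TTF.FT
  TTTFTT
Step 2: 11 trees catch fire, 8 burn out
  ..FTTT
  ...FTT
  F..FT.
  TFF.FT
  TF...F
  TTF.FT
Step 3: 8 trees catch fire, 11 burn out
  ...FTT
  ....FT
  ....F.
  F....F
  F.....
  TF...F

...FTT
....FT
....F.
F....F
F.....
TF...F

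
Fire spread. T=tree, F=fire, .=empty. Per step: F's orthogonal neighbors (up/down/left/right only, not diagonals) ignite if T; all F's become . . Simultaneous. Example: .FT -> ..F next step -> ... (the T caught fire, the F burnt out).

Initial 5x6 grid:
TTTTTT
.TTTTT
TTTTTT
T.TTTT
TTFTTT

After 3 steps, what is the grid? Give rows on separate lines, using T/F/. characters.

Step 1: 3 trees catch fire, 1 burn out
  TTTTTT
  .TTTTT
  TTTTTT
  T.FTTT
  TF.FTT
Step 2: 4 trees catch fire, 3 burn out
  TTTTTT
  .TTTTT
  TTFTTT
  T..FTT
  F...FT
Step 3: 6 trees catch fire, 4 burn out
  TTTTTT
  .TFTTT
  TF.FTT
  F...FT
  .....F

TTTTTT
.TFTTT
TF.FTT
F...FT
.....F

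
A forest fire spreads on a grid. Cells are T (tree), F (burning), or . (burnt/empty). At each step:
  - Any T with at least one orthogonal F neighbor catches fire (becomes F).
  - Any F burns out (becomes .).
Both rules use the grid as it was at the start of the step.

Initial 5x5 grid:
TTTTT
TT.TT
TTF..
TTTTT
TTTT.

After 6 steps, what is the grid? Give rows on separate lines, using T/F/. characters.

Step 1: 2 trees catch fire, 1 burn out
  TTTTT
  TT.TT
  TF...
  TTFTT
  TTTT.
Step 2: 5 trees catch fire, 2 burn out
  TTTTT
  TF.TT
  F....
  TF.FT
  TTFT.
Step 3: 6 trees catch fire, 5 burn out
  TFTTT
  F..TT
  .....
  F...F
  TF.F.
Step 4: 3 trees catch fire, 6 burn out
  F.FTT
  ...TT
  .....
  .....
  F....
Step 5: 1 trees catch fire, 3 burn out
  ...FT
  ...TT
  .....
  .....
  .....
Step 6: 2 trees catch fire, 1 burn out
  ....F
  ...FT
  .....
  .....
  .....

....F
...FT
.....
.....
.....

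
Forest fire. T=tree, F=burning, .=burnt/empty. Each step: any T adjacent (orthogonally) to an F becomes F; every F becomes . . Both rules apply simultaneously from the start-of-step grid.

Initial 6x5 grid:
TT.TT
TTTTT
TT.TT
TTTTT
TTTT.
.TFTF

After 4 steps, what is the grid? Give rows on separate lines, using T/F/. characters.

Step 1: 3 trees catch fire, 2 burn out
  TT.TT
  TTTTT
  TT.TT
  TTTTT
  TTFT.
  .F.F.
Step 2: 3 trees catch fire, 3 burn out
  TT.TT
  TTTTT
  TT.TT
  TTFTT
  TF.F.
  .....
Step 3: 3 trees catch fire, 3 burn out
  TT.TT
  TTTTT
  TT.TT
  TF.FT
  F....
  .....
Step 4: 4 trees catch fire, 3 burn out
  TT.TT
  TTTTT
  TF.FT
  F...F
  .....
  .....

TT.TT
TTTTT
TF.FT
F...F
.....
.....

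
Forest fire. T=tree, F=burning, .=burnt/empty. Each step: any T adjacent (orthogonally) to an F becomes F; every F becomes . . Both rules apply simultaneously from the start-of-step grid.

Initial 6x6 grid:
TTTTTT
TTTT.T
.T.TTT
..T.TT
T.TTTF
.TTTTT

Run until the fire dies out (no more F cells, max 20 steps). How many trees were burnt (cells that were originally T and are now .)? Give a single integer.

Answer: 26

Derivation:
Step 1: +3 fires, +1 burnt (F count now 3)
Step 2: +4 fires, +3 burnt (F count now 4)
Step 3: +4 fires, +4 burnt (F count now 4)
Step 4: +4 fires, +4 burnt (F count now 4)
Step 5: +3 fires, +4 burnt (F count now 3)
Step 6: +2 fires, +3 burnt (F count now 2)
Step 7: +2 fires, +2 burnt (F count now 2)
Step 8: +3 fires, +2 burnt (F count now 3)
Step 9: +1 fires, +3 burnt (F count now 1)
Step 10: +0 fires, +1 burnt (F count now 0)
Fire out after step 10
Initially T: 27, now '.': 35
Total burnt (originally-T cells now '.'): 26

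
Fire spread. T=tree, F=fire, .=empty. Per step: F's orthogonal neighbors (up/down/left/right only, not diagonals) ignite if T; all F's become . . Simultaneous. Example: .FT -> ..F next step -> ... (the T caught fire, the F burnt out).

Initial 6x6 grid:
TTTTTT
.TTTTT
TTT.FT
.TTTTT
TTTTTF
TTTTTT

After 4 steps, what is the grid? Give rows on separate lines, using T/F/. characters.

Step 1: 6 trees catch fire, 2 burn out
  TTTTTT
  .TTTFT
  TTT..F
  .TTTFF
  TTTTF.
  TTTTTF
Step 2: 6 trees catch fire, 6 burn out
  TTTTFT
  .TTF.F
  TTT...
  .TTF..
  TTTF..
  TTTTF.
Step 3: 6 trees catch fire, 6 burn out
  TTTF.F
  .TF...
  TTT...
  .TF...
  TTF...
  TTTF..
Step 4: 6 trees catch fire, 6 burn out
  TTF...
  .F....
  TTF...
  .F....
  TF....
  TTF...

TTF...
.F....
TTF...
.F....
TF....
TTF...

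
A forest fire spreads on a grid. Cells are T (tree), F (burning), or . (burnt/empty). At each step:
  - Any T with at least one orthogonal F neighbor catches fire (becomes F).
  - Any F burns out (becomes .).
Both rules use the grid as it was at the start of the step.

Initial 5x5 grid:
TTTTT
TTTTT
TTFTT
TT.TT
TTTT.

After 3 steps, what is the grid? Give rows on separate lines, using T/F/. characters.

Step 1: 3 trees catch fire, 1 burn out
  TTTTT
  TTFTT
  TF.FT
  TT.TT
  TTTT.
Step 2: 7 trees catch fire, 3 burn out
  TTFTT
  TF.FT
  F...F
  TF.FT
  TTTT.
Step 3: 8 trees catch fire, 7 burn out
  TF.FT
  F...F
  .....
  F...F
  TFTF.

TF.FT
F...F
.....
F...F
TFTF.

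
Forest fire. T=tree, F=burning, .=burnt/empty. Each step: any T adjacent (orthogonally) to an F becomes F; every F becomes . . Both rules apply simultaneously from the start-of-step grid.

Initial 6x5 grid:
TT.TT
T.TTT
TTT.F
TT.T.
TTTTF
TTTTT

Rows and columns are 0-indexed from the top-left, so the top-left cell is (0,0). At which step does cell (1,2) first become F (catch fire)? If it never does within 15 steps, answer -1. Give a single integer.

Step 1: cell (1,2)='T' (+3 fires, +2 burnt)
Step 2: cell (1,2)='T' (+5 fires, +3 burnt)
Step 3: cell (1,2)='F' (+4 fires, +5 burnt)
  -> target ignites at step 3
Step 4: cell (1,2)='.' (+4 fires, +4 burnt)
Step 5: cell (1,2)='.' (+3 fires, +4 burnt)
Step 6: cell (1,2)='.' (+1 fires, +3 burnt)
Step 7: cell (1,2)='.' (+1 fires, +1 burnt)
Step 8: cell (1,2)='.' (+1 fires, +1 burnt)
Step 9: cell (1,2)='.' (+1 fires, +1 burnt)
Step 10: cell (1,2)='.' (+0 fires, +1 burnt)
  fire out at step 10

3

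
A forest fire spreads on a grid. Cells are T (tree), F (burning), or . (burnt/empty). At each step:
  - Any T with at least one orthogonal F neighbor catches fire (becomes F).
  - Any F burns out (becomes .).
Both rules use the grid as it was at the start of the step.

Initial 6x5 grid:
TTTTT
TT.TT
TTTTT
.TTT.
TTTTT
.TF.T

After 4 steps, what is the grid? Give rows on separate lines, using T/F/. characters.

Step 1: 2 trees catch fire, 1 burn out
  TTTTT
  TT.TT
  TTTTT
  .TTT.
  TTFTT
  .F..T
Step 2: 3 trees catch fire, 2 burn out
  TTTTT
  TT.TT
  TTTTT
  .TFT.
  TF.FT
  ....T
Step 3: 5 trees catch fire, 3 burn out
  TTTTT
  TT.TT
  TTFTT
  .F.F.
  F...F
  ....T
Step 4: 3 trees catch fire, 5 burn out
  TTTTT
  TT.TT
  TF.FT
  .....
  .....
  ....F

TTTTT
TT.TT
TF.FT
.....
.....
....F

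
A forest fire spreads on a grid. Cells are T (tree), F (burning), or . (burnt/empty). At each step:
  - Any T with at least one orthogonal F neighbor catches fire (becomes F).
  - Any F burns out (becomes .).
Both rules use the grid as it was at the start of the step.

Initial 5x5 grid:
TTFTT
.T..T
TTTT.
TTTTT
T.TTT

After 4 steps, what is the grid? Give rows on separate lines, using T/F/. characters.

Step 1: 2 trees catch fire, 1 burn out
  TF.FT
  .T..T
  TTTT.
  TTTTT
  T.TTT
Step 2: 3 trees catch fire, 2 burn out
  F...F
  .F..T
  TTTT.
  TTTTT
  T.TTT
Step 3: 2 trees catch fire, 3 burn out
  .....
  ....F
  TFTT.
  TTTTT
  T.TTT
Step 4: 3 trees catch fire, 2 burn out
  .....
  .....
  F.FT.
  TFTTT
  T.TTT

.....
.....
F.FT.
TFTTT
T.TTT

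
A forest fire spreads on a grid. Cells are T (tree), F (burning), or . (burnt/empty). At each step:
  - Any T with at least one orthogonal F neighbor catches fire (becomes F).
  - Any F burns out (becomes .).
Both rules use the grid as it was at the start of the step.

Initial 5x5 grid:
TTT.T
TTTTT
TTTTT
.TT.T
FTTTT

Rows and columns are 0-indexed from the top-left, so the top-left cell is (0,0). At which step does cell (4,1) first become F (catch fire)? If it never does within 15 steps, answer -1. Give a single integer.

Step 1: cell (4,1)='F' (+1 fires, +1 burnt)
  -> target ignites at step 1
Step 2: cell (4,1)='.' (+2 fires, +1 burnt)
Step 3: cell (4,1)='.' (+3 fires, +2 burnt)
Step 4: cell (4,1)='.' (+4 fires, +3 burnt)
Step 5: cell (4,1)='.' (+5 fires, +4 burnt)
Step 6: cell (4,1)='.' (+4 fires, +5 burnt)
Step 7: cell (4,1)='.' (+1 fires, +4 burnt)
Step 8: cell (4,1)='.' (+1 fires, +1 burnt)
Step 9: cell (4,1)='.' (+0 fires, +1 burnt)
  fire out at step 9

1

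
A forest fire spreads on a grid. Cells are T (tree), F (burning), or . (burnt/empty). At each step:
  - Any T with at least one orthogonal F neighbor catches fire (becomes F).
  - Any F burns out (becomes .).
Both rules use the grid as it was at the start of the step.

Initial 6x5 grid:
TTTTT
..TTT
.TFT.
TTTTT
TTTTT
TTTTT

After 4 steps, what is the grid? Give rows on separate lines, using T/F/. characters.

Step 1: 4 trees catch fire, 1 burn out
  TTTTT
  ..FTT
  .F.F.
  TTFTT
  TTTTT
  TTTTT
Step 2: 5 trees catch fire, 4 burn out
  TTFTT
  ...FT
  .....
  TF.FT
  TTFTT
  TTTTT
Step 3: 8 trees catch fire, 5 burn out
  TF.FT
  ....F
  .....
  F...F
  TF.FT
  TTFTT
Step 4: 6 trees catch fire, 8 burn out
  F...F
  .....
  .....
  .....
  F...F
  TF.FT

F...F
.....
.....
.....
F...F
TF.FT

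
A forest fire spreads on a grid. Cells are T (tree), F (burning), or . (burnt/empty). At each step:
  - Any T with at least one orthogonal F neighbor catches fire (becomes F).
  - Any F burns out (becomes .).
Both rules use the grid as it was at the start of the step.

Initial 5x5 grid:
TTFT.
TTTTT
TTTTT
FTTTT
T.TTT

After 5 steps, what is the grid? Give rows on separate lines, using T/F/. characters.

Step 1: 6 trees catch fire, 2 burn out
  TF.F.
  TTFTT
  FTTTT
  .FTTT
  F.TTT
Step 2: 7 trees catch fire, 6 burn out
  F....
  FF.FT
  .FFTT
  ..FTT
  ..TTT
Step 3: 4 trees catch fire, 7 burn out
  .....
  ....F
  ...FT
  ...FT
  ..FTT
Step 4: 3 trees catch fire, 4 burn out
  .....
  .....
  ....F
  ....F
  ...FT
Step 5: 1 trees catch fire, 3 burn out
  .....
  .....
  .....
  .....
  ....F

.....
.....
.....
.....
....F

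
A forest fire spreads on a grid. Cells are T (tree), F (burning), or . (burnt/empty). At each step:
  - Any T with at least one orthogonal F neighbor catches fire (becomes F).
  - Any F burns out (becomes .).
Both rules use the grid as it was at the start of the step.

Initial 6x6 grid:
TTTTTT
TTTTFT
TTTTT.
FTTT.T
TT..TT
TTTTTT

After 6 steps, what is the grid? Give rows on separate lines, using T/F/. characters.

Step 1: 7 trees catch fire, 2 burn out
  TTTTFT
  TTTF.F
  FTTTF.
  .FTT.T
  FT..TT
  TTTTTT
Step 2: 9 trees catch fire, 7 burn out
  TTTF.F
  FTF...
  .FTF..
  ..FT.T
  .F..TT
  FTTTTT
Step 3: 6 trees catch fire, 9 burn out
  FTF...
  .F....
  ..F...
  ...F.T
  ....TT
  .FTTTT
Step 4: 2 trees catch fire, 6 burn out
  .F....
  ......
  ......
  .....T
  ....TT
  ..FTTT
Step 5: 1 trees catch fire, 2 burn out
  ......
  ......
  ......
  .....T
  ....TT
  ...FTT
Step 6: 1 trees catch fire, 1 burn out
  ......
  ......
  ......
  .....T
  ....TT
  ....FT

......
......
......
.....T
....TT
....FT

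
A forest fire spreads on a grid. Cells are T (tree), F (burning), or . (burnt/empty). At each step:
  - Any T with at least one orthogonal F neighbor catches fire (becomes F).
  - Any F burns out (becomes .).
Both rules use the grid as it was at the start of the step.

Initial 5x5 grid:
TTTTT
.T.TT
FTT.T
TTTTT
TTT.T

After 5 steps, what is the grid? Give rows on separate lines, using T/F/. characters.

Step 1: 2 trees catch fire, 1 burn out
  TTTTT
  .T.TT
  .FT.T
  FTTTT
  TTT.T
Step 2: 4 trees catch fire, 2 burn out
  TTTTT
  .F.TT
  ..F.T
  .FTTT
  FTT.T
Step 3: 3 trees catch fire, 4 burn out
  TFTTT
  ...TT
  ....T
  ..FTT
  .FT.T
Step 4: 4 trees catch fire, 3 burn out
  F.FTT
  ...TT
  ....T
  ...FT
  ..F.T
Step 5: 2 trees catch fire, 4 burn out
  ...FT
  ...TT
  ....T
  ....F
  ....T

...FT
...TT
....T
....F
....T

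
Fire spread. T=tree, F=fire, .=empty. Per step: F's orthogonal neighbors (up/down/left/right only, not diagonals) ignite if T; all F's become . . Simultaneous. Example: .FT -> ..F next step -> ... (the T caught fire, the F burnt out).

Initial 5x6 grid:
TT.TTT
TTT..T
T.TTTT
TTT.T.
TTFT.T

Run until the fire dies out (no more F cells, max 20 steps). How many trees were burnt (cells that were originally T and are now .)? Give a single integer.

Answer: 21

Derivation:
Step 1: +3 fires, +1 burnt (F count now 3)
Step 2: +3 fires, +3 burnt (F count now 3)
Step 3: +3 fires, +3 burnt (F count now 3)
Step 4: +3 fires, +3 burnt (F count now 3)
Step 5: +4 fires, +3 burnt (F count now 4)
Step 6: +2 fires, +4 burnt (F count now 2)
Step 7: +1 fires, +2 burnt (F count now 1)
Step 8: +1 fires, +1 burnt (F count now 1)
Step 9: +1 fires, +1 burnt (F count now 1)
Step 10: +0 fires, +1 burnt (F count now 0)
Fire out after step 10
Initially T: 22, now '.': 29
Total burnt (originally-T cells now '.'): 21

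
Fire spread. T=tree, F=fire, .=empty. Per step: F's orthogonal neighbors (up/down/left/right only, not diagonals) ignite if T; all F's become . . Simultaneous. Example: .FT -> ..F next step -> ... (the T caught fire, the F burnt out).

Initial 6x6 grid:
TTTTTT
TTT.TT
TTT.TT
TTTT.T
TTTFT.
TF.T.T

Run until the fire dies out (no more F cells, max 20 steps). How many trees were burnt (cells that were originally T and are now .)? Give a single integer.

Answer: 27

Derivation:
Step 1: +6 fires, +2 burnt (F count now 6)
Step 2: +3 fires, +6 burnt (F count now 3)
Step 3: +3 fires, +3 burnt (F count now 3)
Step 4: +3 fires, +3 burnt (F count now 3)
Step 5: +3 fires, +3 burnt (F count now 3)
Step 6: +2 fires, +3 burnt (F count now 2)
Step 7: +1 fires, +2 burnt (F count now 1)
Step 8: +2 fires, +1 burnt (F count now 2)
Step 9: +2 fires, +2 burnt (F count now 2)
Step 10: +1 fires, +2 burnt (F count now 1)
Step 11: +1 fires, +1 burnt (F count now 1)
Step 12: +0 fires, +1 burnt (F count now 0)
Fire out after step 12
Initially T: 28, now '.': 35
Total burnt (originally-T cells now '.'): 27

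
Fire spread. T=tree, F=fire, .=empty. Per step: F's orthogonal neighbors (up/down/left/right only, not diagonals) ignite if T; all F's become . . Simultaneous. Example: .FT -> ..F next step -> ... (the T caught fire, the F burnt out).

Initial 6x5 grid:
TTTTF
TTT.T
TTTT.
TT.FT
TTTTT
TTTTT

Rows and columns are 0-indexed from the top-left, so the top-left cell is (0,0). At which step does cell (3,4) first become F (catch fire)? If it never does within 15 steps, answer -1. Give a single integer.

Step 1: cell (3,4)='F' (+5 fires, +2 burnt)
  -> target ignites at step 1
Step 2: cell (3,4)='.' (+5 fires, +5 burnt)
Step 3: cell (3,4)='.' (+6 fires, +5 burnt)
Step 4: cell (3,4)='.' (+6 fires, +6 burnt)
Step 5: cell (3,4)='.' (+3 fires, +6 burnt)
Step 6: cell (3,4)='.' (+0 fires, +3 burnt)
  fire out at step 6

1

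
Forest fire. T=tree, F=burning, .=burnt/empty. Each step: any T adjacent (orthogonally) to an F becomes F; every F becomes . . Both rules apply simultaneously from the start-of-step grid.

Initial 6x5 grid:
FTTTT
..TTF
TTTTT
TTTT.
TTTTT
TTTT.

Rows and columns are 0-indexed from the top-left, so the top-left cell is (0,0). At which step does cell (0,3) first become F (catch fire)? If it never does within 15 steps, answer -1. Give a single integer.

Step 1: cell (0,3)='T' (+4 fires, +2 burnt)
Step 2: cell (0,3)='F' (+4 fires, +4 burnt)
  -> target ignites at step 2
Step 3: cell (0,3)='.' (+2 fires, +4 burnt)
Step 4: cell (0,3)='.' (+3 fires, +2 burnt)
Step 5: cell (0,3)='.' (+5 fires, +3 burnt)
Step 6: cell (0,3)='.' (+3 fires, +5 burnt)
Step 7: cell (0,3)='.' (+2 fires, +3 burnt)
Step 8: cell (0,3)='.' (+1 fires, +2 burnt)
Step 9: cell (0,3)='.' (+0 fires, +1 burnt)
  fire out at step 9

2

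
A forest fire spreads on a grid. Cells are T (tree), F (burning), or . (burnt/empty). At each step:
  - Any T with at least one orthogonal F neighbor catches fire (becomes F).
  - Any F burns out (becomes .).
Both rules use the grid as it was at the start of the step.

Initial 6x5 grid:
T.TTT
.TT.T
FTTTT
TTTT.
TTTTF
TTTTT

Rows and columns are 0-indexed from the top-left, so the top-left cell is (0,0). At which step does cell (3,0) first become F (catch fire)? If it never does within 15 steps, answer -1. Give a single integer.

Step 1: cell (3,0)='F' (+4 fires, +2 burnt)
  -> target ignites at step 1
Step 2: cell (3,0)='.' (+7 fires, +4 burnt)
Step 3: cell (3,0)='.' (+6 fires, +7 burnt)
Step 4: cell (3,0)='.' (+3 fires, +6 burnt)
Step 5: cell (3,0)='.' (+2 fires, +3 burnt)
Step 6: cell (3,0)='.' (+1 fires, +2 burnt)
Step 7: cell (3,0)='.' (+0 fires, +1 burnt)
  fire out at step 7

1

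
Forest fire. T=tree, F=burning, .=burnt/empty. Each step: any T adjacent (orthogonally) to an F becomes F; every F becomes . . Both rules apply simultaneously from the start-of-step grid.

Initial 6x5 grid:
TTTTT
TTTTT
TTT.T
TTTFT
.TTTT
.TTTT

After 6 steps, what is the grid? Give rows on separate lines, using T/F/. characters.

Step 1: 3 trees catch fire, 1 burn out
  TTTTT
  TTTTT
  TTT.T
  TTF.F
  .TTFT
  .TTTT
Step 2: 6 trees catch fire, 3 burn out
  TTTTT
  TTTTT
  TTF.F
  TF...
  .TF.F
  .TTFT
Step 3: 7 trees catch fire, 6 burn out
  TTTTT
  TTFTF
  TF...
  F....
  .F...
  .TF.F
Step 4: 6 trees catch fire, 7 burn out
  TTFTF
  TF.F.
  F....
  .....
  .....
  .F...
Step 5: 3 trees catch fire, 6 burn out
  TF.F.
  F....
  .....
  .....
  .....
  .....
Step 6: 1 trees catch fire, 3 burn out
  F....
  .....
  .....
  .....
  .....
  .....

F....
.....
.....
.....
.....
.....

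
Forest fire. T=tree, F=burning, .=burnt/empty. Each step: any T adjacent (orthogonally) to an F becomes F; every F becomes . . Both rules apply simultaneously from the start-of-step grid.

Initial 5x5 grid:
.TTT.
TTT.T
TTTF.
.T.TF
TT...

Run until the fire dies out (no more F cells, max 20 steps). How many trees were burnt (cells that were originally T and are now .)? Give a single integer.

Answer: 13

Derivation:
Step 1: +2 fires, +2 burnt (F count now 2)
Step 2: +2 fires, +2 burnt (F count now 2)
Step 3: +4 fires, +2 burnt (F count now 4)
Step 4: +4 fires, +4 burnt (F count now 4)
Step 5: +1 fires, +4 burnt (F count now 1)
Step 6: +0 fires, +1 burnt (F count now 0)
Fire out after step 6
Initially T: 14, now '.': 24
Total burnt (originally-T cells now '.'): 13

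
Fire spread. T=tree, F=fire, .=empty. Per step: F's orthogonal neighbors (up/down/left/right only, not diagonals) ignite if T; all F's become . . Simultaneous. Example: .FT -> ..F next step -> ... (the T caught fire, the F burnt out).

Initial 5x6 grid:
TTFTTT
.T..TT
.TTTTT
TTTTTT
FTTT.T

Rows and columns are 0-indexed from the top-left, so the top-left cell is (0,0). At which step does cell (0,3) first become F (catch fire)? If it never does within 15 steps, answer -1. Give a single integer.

Step 1: cell (0,3)='F' (+4 fires, +2 burnt)
  -> target ignites at step 1
Step 2: cell (0,3)='.' (+5 fires, +4 burnt)
Step 3: cell (0,3)='.' (+5 fires, +5 burnt)
Step 4: cell (0,3)='.' (+4 fires, +5 burnt)
Step 5: cell (0,3)='.' (+3 fires, +4 burnt)
Step 6: cell (0,3)='.' (+1 fires, +3 burnt)
Step 7: cell (0,3)='.' (+1 fires, +1 burnt)
Step 8: cell (0,3)='.' (+0 fires, +1 burnt)
  fire out at step 8

1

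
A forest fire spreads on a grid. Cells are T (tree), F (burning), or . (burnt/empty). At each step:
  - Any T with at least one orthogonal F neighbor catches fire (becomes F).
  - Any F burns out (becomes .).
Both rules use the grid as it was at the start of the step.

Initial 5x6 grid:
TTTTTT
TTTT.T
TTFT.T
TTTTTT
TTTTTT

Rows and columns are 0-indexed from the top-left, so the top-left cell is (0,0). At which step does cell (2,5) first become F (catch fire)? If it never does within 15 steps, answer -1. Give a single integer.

Step 1: cell (2,5)='T' (+4 fires, +1 burnt)
Step 2: cell (2,5)='T' (+7 fires, +4 burnt)
Step 3: cell (2,5)='T' (+7 fires, +7 burnt)
Step 4: cell (2,5)='T' (+5 fires, +7 burnt)
Step 5: cell (2,5)='F' (+3 fires, +5 burnt)
  -> target ignites at step 5
Step 6: cell (2,5)='.' (+1 fires, +3 burnt)
Step 7: cell (2,5)='.' (+0 fires, +1 burnt)
  fire out at step 7

5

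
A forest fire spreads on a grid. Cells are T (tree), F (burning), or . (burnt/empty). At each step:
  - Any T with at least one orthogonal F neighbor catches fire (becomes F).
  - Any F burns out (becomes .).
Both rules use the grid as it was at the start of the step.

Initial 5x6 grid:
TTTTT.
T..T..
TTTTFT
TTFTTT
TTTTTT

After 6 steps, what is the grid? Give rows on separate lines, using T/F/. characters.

Step 1: 7 trees catch fire, 2 burn out
  TTTTT.
  T..T..
  TTFF.F
  TF.FFT
  TTFTTT
Step 2: 7 trees catch fire, 7 burn out
  TTTTT.
  T..F..
  TF....
  F....F
  TF.FFT
Step 3: 4 trees catch fire, 7 burn out
  TTTFT.
  T.....
  F.....
  ......
  F....F
Step 4: 3 trees catch fire, 4 burn out
  TTF.F.
  F.....
  ......
  ......
  ......
Step 5: 2 trees catch fire, 3 burn out
  FF....
  ......
  ......
  ......
  ......
Step 6: 0 trees catch fire, 2 burn out
  ......
  ......
  ......
  ......
  ......

......
......
......
......
......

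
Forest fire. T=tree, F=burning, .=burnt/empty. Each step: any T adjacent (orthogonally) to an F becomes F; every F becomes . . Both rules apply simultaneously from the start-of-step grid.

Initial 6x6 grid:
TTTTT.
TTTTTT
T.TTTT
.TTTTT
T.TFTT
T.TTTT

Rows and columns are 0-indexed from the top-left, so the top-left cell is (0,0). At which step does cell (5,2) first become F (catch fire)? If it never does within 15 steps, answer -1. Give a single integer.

Step 1: cell (5,2)='T' (+4 fires, +1 burnt)
Step 2: cell (5,2)='F' (+6 fires, +4 burnt)
  -> target ignites at step 2
Step 3: cell (5,2)='.' (+6 fires, +6 burnt)
Step 4: cell (5,2)='.' (+4 fires, +6 burnt)
Step 5: cell (5,2)='.' (+4 fires, +4 burnt)
Step 6: cell (5,2)='.' (+2 fires, +4 burnt)
Step 7: cell (5,2)='.' (+2 fires, +2 burnt)
Step 8: cell (5,2)='.' (+0 fires, +2 burnt)
  fire out at step 8

2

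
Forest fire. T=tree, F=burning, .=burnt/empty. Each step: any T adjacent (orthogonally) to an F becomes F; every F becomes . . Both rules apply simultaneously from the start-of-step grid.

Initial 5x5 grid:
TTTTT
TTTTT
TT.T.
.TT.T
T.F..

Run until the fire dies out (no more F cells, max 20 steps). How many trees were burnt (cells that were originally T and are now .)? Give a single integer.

Answer: 15

Derivation:
Step 1: +1 fires, +1 burnt (F count now 1)
Step 2: +1 fires, +1 burnt (F count now 1)
Step 3: +1 fires, +1 burnt (F count now 1)
Step 4: +2 fires, +1 burnt (F count now 2)
Step 5: +3 fires, +2 burnt (F count now 3)
Step 6: +3 fires, +3 burnt (F count now 3)
Step 7: +3 fires, +3 burnt (F count now 3)
Step 8: +1 fires, +3 burnt (F count now 1)
Step 9: +0 fires, +1 burnt (F count now 0)
Fire out after step 9
Initially T: 17, now '.': 23
Total burnt (originally-T cells now '.'): 15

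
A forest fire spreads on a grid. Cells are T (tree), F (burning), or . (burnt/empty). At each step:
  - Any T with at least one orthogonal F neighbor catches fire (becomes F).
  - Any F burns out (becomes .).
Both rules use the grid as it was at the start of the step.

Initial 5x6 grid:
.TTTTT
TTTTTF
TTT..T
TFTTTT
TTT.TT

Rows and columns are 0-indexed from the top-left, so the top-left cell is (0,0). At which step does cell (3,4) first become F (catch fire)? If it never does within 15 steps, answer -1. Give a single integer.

Step 1: cell (3,4)='T' (+7 fires, +2 burnt)
Step 2: cell (3,4)='T' (+9 fires, +7 burnt)
Step 3: cell (3,4)='F' (+6 fires, +9 burnt)
  -> target ignites at step 3
Step 4: cell (3,4)='.' (+2 fires, +6 burnt)
Step 5: cell (3,4)='.' (+0 fires, +2 burnt)
  fire out at step 5

3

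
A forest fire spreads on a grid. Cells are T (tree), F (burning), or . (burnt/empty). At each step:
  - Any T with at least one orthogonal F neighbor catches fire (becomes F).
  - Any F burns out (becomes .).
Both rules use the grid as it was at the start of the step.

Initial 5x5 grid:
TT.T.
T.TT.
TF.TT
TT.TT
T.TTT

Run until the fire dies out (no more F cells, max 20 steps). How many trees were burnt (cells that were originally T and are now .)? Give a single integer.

Answer: 7

Derivation:
Step 1: +2 fires, +1 burnt (F count now 2)
Step 2: +2 fires, +2 burnt (F count now 2)
Step 3: +2 fires, +2 burnt (F count now 2)
Step 4: +1 fires, +2 burnt (F count now 1)
Step 5: +0 fires, +1 burnt (F count now 0)
Fire out after step 5
Initially T: 17, now '.': 15
Total burnt (originally-T cells now '.'): 7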